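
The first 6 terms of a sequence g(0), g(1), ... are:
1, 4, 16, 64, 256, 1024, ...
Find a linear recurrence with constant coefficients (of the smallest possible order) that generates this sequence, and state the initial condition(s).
Look for the lowest-order linear relation among consecutive terms.
Observation: each term is 4× the previous.
Check at n=2: 4·4 = 16. ✓

g(n) = 4 × g(n-1), g(0) = 1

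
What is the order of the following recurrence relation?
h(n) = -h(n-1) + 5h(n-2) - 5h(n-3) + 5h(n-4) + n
The order is the largest lag k for which h(n-k) appears. Here the deepest term is h(n-4) (the n term is non-homogeneous and does not affect the order), so the order is 4.

Order 4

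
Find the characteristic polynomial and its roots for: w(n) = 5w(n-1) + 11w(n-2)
Substitute w(n) = rⁿ and divide through by rⁿ⁻²: r² - 5r - 11 = 0
Discriminant: 5² + 4·11 = 69, not a perfect square, so by the quadratic formula r = (5 ± √69)/2.
General solution: w(n) = A·r₁ⁿ + B·r₂ⁿ where r₁,r₂ = (5 ± √69)/2

Characteristic: r² - 5r - 11 = 0, Roots: r = (5 ± √69)/2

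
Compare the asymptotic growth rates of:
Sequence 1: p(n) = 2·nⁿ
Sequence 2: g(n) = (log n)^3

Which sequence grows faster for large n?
Comparing growth rates:
Growth-rate hierarchy: log n ≺ any polynomial ≺ any exponential cⁿ (c>1) ≺ n! ≺ nⁿ.
super-exponential nⁿ dominates polylogarithmic (log n)^3 asymptotically.

p(n) grows faster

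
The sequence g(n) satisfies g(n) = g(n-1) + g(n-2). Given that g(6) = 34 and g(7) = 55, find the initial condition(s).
Work backwards using g(k) = g(k+2) - g(k+1):
g(5) = g(7) - g(6) = 55 - 34 = 21
g(4) = g(6) - g(5) = 34 - 21 = 13
g(3) = g(5) - g(4) = 21 - 13 = 8
g(2) = g(4) - g(3) = 13 - 8 = 5
g(1) = g(3) - g(2) = 8 - 5 = 3
g(0) = g(2) - g(1) = 5 - 3 = 2

g(0) = 2, g(1) = 3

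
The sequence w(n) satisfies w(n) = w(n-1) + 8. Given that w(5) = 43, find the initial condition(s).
w(5) = w(0) + 5·8, so w(0) = 43 - 40 = 3.

w(0) = 3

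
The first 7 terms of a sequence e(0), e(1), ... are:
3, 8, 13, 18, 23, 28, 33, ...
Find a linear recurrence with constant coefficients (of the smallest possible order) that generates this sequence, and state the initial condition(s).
Look for the lowest-order linear relation among consecutive terms.
Observation: consecutive differences are constant (= 5).
Check at n=2: 1·8 + 5 = 13. ✓

e(n) = e(n-1) + 5, e(0) = 3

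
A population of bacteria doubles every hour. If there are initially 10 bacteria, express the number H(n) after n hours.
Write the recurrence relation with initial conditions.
Each hour multiplies the count by 2, so the count after n hours depends only on the count after n-1 hours: H(n) = 2 × H(n-1). The starting count gives H(0) = 10.
Unrolling n times gives the closed form H(n) = 10 × 2ⁿ.

H(n) = 2 × H(n-1), H(0) = 10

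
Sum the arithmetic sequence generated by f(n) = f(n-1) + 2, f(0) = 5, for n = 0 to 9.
Computing the sequence terms: 5, 7, 9, 11, 13, 15, 17, 19, 21, 23
Adding these values together:

140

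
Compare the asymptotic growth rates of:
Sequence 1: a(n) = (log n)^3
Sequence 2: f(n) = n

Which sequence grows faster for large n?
Comparing growth rates:
Growth-rate hierarchy: log n ≺ any polynomial ≺ any exponential cⁿ (c>1) ≺ n! ≺ nⁿ.
polynomial degree 1 dominates polylogarithmic (log n)^3 asymptotically.

f(n) grows faster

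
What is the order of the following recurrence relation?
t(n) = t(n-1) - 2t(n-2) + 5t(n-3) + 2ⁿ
The order is the largest lag k for which t(n-k) appears. Here the deepest term is t(n-3) (the 2ⁿ term is non-homogeneous and does not affect the order), so the order is 3.

Order 3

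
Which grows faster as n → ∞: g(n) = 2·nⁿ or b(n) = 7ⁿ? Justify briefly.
Comparing growth rates:
Growth-rate hierarchy: log n ≺ any polynomial ≺ any exponential cⁿ (c>1) ≺ n! ≺ nⁿ.
super-exponential nⁿ dominates exponential base 7 asymptotically.

g(n) grows faster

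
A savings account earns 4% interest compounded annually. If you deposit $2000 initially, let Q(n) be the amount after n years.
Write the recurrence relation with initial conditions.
Each year the balance grows by 4%, i.e. is multiplied by 1 + 4/100 = 1.04, so Q(n) = 1.04 × Q(n-1). The initial deposit gives Q(0) = 2000.
Unrolling gives the closed form Q(n) = 2000 × (1.04)ⁿ.

Q(n) = 1.04 × Q(n-1), Q(0) = 2000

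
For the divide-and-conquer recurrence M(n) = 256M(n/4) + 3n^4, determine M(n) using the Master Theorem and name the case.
Master Theorem template: M(n) = a·M(n/b) + f(n).
Here: a=256, b=4, f(n)=3n^4
Compute log_b(a) = log_4(256) = 4.
f(n) = 3n^4 = Θ(n^4). Case 2: M(n) = Θ(n^4 log n).

Case 2: M(n) = Θ(n^4 log n)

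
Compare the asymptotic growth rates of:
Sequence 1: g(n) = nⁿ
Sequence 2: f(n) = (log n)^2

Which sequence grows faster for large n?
Comparing growth rates:
Growth-rate hierarchy: log n ≺ any polynomial ≺ any exponential cⁿ (c>1) ≺ n! ≺ nⁿ.
super-exponential nⁿ dominates polylogarithmic (log n)^2 asymptotically.

g(n) grows faster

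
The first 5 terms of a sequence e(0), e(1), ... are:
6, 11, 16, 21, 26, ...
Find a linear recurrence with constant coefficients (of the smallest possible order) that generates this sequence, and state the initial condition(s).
Look for the lowest-order linear relation among consecutive terms.
Observation: consecutive differences are constant (= 5).
Check at n=2: 1·11 + 5 = 16. ✓

e(n) = e(n-1) + 5, e(0) = 6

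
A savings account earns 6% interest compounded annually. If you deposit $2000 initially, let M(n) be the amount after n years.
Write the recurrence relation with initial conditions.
Each year the balance grows by 6%, i.e. is multiplied by 1 + 6/100 = 1.06, so M(n) = 1.06 × M(n-1). The initial deposit gives M(0) = 2000.
Unrolling gives the closed form M(n) = 2000 × (1.06)ⁿ.

M(n) = 1.06 × M(n-1), M(0) = 2000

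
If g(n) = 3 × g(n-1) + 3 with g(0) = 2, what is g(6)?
Computing step by step:
g(0) = 2
g(1) = 3 × 2 + 3 = 9
g(2) = 3 × 9 + 3 = 30
g(3) = 3 × 30 + 3 = 93
g(4) = 3 × 93 + 3 = 282
g(5) = 3 × 282 + 3 = 849
g(6) = 3 × 849 + 3 = 2550

2550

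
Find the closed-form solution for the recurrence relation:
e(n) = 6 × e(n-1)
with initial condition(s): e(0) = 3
Recurrence: e(n) = 6 × e(n-1), initial: e(0) = 3.
Each term is 6 times the previous, so this is geometric with ratio 6. After n steps: e(n) = e(0)·6ⁿ = 3·6ⁿ.

e(n) = 3·6ⁿ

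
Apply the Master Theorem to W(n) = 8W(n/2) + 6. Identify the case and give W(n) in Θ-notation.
Master Theorem template: W(n) = a·W(n/b) + f(n).
Here: a=8, b=2, f(n)=6
Compute log_b(a) = log_2(8) = 3.
f(n) = 6 = O(n^(3-ε)) with ε = 3. Case 1: W(n) = Θ(n^log_b(a)) = Θ(n^3).

Case 1: W(n) = Θ(n^3)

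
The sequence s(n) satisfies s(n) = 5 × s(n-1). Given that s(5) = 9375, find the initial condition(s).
In general s(n) = 5ⁿ · s(0). At n = 5: s(0) = s(5) / 5^5 = 9375 / 3125 = 3.

s(0) = 3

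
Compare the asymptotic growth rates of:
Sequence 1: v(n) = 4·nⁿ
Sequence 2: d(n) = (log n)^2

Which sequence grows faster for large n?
Comparing growth rates:
Growth-rate hierarchy: log n ≺ any polynomial ≺ any exponential cⁿ (c>1) ≺ n! ≺ nⁿ.
super-exponential nⁿ dominates polylogarithmic (log n)^2 asymptotically.

v(n) grows faster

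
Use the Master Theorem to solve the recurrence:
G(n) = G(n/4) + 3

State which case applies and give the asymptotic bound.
Master Theorem template: G(n) = a·G(n/b) + f(n).
Here: a=1, b=4, f(n)=3
Compute log_b(a) = log_4(1) = 0.
f(n) = 3 = Θ(1). Case 2: G(n) = Θ(log n).

Case 2: G(n) = Θ(log n)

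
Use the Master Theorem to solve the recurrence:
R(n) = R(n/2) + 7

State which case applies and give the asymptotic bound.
Master Theorem template: R(n) = a·R(n/b) + f(n).
Here: a=1, b=2, f(n)=7
Compute log_b(a) = log_2(1) = 0.
f(n) = 7 = Θ(1). Case 2: R(n) = Θ(log n).

Case 2: R(n) = Θ(log n)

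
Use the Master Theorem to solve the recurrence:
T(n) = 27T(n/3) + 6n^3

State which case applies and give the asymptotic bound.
Master Theorem template: T(n) = a·T(n/b) + f(n).
Here: a=27, b=3, f(n)=6n^3
Compute log_b(a) = log_3(27) = 3.
f(n) = 6n^3 = Θ(n^3). Case 2: T(n) = Θ(n^3 log n).

Case 2: T(n) = Θ(n^3 log n)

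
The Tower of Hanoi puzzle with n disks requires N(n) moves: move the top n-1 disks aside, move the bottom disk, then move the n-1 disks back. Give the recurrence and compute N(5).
Moving n disks = move the top n-1 disks aside (N(n-1) moves) + move the largest disk (1 move) + move the n-1 disks back on top (N(n-1) moves), so N(n) = 2N(n-1) + 1, with N(1) = 1 (a single disk takes one move).
First terms: 1, 3, 7, 15, 31, … — each is one less than a power of 2. Indeed N(n) + 1 = 2(N(n-1) + 1) with N(1) + 1 = 2, so N(n) + 1 = 2ⁿ and N(n) = 2ⁿ - 1.
Hence N(5) = 2^5 - 1 = 32 - 1 = 31.

N(n) = 2N(n-1) + 1, N(1) = 1; N(5) = 31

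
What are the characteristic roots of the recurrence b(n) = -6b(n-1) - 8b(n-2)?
Substitute b(n) = rⁿ and divide through by rⁿ⁻²: r² + 6r + 8 = 0
Factor: (r + 4)(r + 2) = 0, so r = -4, -2.
General solution: b(n) = A·(-4)ⁿ + B·(-2)ⁿ

Characteristic: r² + 6r + 8 = 0, Roots: r = -4, -2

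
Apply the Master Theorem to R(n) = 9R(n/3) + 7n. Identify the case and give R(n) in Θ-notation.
Master Theorem template: R(n) = a·R(n/b) + f(n).
Here: a=9, b=3, f(n)=7n
Compute log_b(a) = log_3(9) = 2.
f(n) = 7n = O(n^(2-ε)) with ε = 1. Case 1: R(n) = Θ(n^log_b(a)) = Θ(n^2).

Case 1: R(n) = Θ(n^2)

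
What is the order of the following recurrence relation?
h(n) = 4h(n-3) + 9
The order is the largest lag k for which h(n-k) appears. Here the deepest term is h(n-3) (the 9 term is non-homogeneous and does not affect the order), so the order is 3.

Order 3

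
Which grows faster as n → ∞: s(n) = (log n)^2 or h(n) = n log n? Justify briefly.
Comparing growth rates:
Growth-rate hierarchy: log n ≺ any polynomial ≺ any exponential cⁿ (c>1) ≺ n! ≺ nⁿ.
polynomial degree 1 (with log factor) dominates polylogarithmic (log n)^2 asymptotically.

h(n) grows faster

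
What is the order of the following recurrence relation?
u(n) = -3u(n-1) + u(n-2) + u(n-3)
The order is the largest lag k for which u(n-k) appears. Here the deepest term is u(n-3), so the order is 3.

Order 3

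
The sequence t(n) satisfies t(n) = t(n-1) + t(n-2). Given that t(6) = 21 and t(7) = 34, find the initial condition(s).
Work backwards using t(k) = t(k+2) - t(k+1):
t(5) = t(7) - t(6) = 34 - 21 = 13
t(4) = t(6) - t(5) = 21 - 13 = 8
t(3) = t(5) - t(4) = 13 - 8 = 5
t(2) = t(4) - t(3) = 8 - 5 = 3
t(1) = t(3) - t(2) = 5 - 3 = 2
t(0) = t(2) - t(1) = 3 - 2 = 1

t(0) = 1, t(1) = 2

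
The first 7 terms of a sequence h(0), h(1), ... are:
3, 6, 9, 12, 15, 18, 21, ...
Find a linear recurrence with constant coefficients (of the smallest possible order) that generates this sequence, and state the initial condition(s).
Look for the lowest-order linear relation among consecutive terms.
Observation: consecutive differences are constant (= 3).
Check at n=2: 1·6 + 3 = 9. ✓

h(n) = h(n-1) + 3, h(0) = 3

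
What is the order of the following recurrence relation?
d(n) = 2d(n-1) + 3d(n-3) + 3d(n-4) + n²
The order is the largest lag k for which d(n-k) appears. Here the deepest term is d(n-4) (the n² term is non-homogeneous and does not affect the order), so the order is 4.

Order 4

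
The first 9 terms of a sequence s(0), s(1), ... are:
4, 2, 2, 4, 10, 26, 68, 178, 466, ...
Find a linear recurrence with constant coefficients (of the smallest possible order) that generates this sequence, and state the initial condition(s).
Look for the lowest-order linear relation among consecutive terms.
Observation: s(n) - 3·s(n-1) - (-1)·s(n-2) = 0 holds for the shown terms, and no order-1 relation s(n) = α·s(n-1) + β fits.
Check at n=3: 3·2 + (-1)·2 = 4. ✓

s(n) = 3s(n-1) - s(n-2), s(0) = 4, s(1) = 2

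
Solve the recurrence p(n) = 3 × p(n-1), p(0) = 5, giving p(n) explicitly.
Recurrence: p(n) = 3 × p(n-1), initial: p(0) = 5.
Each term is 3 times the previous, so this is geometric with ratio 3. After n steps: p(n) = p(0)·3ⁿ = 5·3ⁿ.

p(n) = 5·3ⁿ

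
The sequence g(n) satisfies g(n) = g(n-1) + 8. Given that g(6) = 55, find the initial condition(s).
g(6) = g(0) + 6·8, so g(0) = 55 - 48 = 7.

g(0) = 7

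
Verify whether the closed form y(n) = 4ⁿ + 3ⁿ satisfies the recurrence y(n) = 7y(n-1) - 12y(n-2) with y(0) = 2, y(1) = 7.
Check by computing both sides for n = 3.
From the recurrence with y(0) = 2, y(1) = 7:
  y(0) = 2, y(1) = 7, y(2) = 25, y(3) = 91
  so the recurrence gives y(3) = 91.
From the proposed closed form y(n) = 4ⁿ + 3ⁿ:
  y(3) = 91.
Both sides give 91 at n = 3, and the initial condition(s) match, so the closed form is consistent.

Yes, the closed form is correct.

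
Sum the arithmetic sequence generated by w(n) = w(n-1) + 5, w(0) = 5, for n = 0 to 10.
Computing the sequence terms: 5, 10, 15, 20, 25, 30, 35, 40, 45, 50, 55
Adding these values together:

330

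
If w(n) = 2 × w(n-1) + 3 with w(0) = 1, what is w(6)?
Computing step by step:
w(0) = 1
w(1) = 2 × 1 + 3 = 5
w(2) = 2 × 5 + 3 = 13
w(3) = 2 × 13 + 3 = 29
w(4) = 2 × 29 + 3 = 61
w(5) = 2 × 61 + 3 = 125
w(6) = 2 × 125 + 3 = 253

253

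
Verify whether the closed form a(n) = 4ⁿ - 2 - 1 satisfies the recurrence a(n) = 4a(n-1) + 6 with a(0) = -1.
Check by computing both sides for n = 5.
From the recurrence with a(0) = -1:
  a(0) = -1, a(1) = 2, a(2) = 14, a(3) = 62, a(4) = 254, a(5) = 1022
  so the recurrence gives a(5) = 1022.
From the proposed closed form a(n) = 4ⁿ - 2 - 1:
  a(5) = 1021.
The recurrence gives 1022 but the closed form gives 1021, so the closed form does not satisfy the recurrence.

No, the closed form is incorrect.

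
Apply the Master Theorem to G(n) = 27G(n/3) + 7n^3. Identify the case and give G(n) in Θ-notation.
Master Theorem template: G(n) = a·G(n/b) + f(n).
Here: a=27, b=3, f(n)=7n^3
Compute log_b(a) = log_3(27) = 3.
f(n) = 7n^3 = Θ(n^3). Case 2: G(n) = Θ(n^3 log n).

Case 2: G(n) = Θ(n^3 log n)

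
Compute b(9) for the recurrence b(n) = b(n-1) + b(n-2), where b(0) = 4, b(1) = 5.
Computing the sequence terms:
4, 5, 9, 14, 23, 37, 60, 97, 157, 254

254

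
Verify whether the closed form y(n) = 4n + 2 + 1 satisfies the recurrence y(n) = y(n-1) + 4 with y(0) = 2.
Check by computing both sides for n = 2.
From the recurrence with y(0) = 2:
  y(0) = 2, y(1) = 6, y(2) = 10
  so the recurrence gives y(2) = 10.
From the proposed closed form y(n) = 4n + 2 + 1:
  y(2) = 11.
The recurrence gives 10 but the closed form gives 11, so the closed form does not satisfy the recurrence.

No, the closed form is incorrect.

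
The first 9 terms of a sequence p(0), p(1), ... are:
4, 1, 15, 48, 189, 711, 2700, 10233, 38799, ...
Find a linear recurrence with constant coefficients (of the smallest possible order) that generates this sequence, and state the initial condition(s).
Look for the lowest-order linear relation among consecutive terms.
Observation: p(n) - 3·p(n-1) - (3)·p(n-2) = 0 holds for the shown terms, and no order-1 relation p(n) = α·p(n-1) + β fits.
Check at n=3: 3·15 + (3)·1 = 48. ✓

p(n) = 3p(n-1) + 3p(n-2), p(0) = 4, p(1) = 1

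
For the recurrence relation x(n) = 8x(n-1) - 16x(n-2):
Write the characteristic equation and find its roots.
Substitute x(n) = rⁿ and divide through by rⁿ⁻²: r² - 8r + 16 = 0
Factor: (r - 4)² = 0, so r = 4 (double root).
General solution: x(n) = (A + Bn)·4ⁿ

Characteristic: r² - 8r + 16 = 0, Roots: r = 4 (double root)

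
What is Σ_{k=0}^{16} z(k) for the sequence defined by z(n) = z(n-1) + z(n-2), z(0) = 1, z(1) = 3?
Computing the sequence terms: 1, 3, 4, 7, 11, 18, 29, 47, 76, 123, 199, 322, 521, 843, 1364, 2207, 3571
Adding these values together:

9346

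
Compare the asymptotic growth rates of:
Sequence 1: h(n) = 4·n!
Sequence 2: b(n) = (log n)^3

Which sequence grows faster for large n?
Comparing growth rates:
Growth-rate hierarchy: log n ≺ any polynomial ≺ any exponential cⁿ (c>1) ≺ n! ≺ nⁿ.
factorial dominates polylogarithmic (log n)^3 asymptotically.

h(n) grows faster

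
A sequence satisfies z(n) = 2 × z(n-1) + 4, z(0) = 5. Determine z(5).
Computing step by step:
z(0) = 5
z(1) = 2 × 5 + 4 = 14
z(2) = 2 × 14 + 4 = 32
z(3) = 2 × 32 + 4 = 68
z(4) = 2 × 68 + 4 = 140
z(5) = 2 × 140 + 4 = 284

284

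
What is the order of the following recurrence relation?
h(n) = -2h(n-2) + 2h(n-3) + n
The order is the largest lag k for which h(n-k) appears. Here the deepest term is h(n-3) (the n term is non-homogeneous and does not affect the order), so the order is 3.

Order 3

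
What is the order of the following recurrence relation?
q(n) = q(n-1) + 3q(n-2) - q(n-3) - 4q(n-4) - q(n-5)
The order is the largest lag k for which q(n-k) appears. Here the deepest term is q(n-5), so the order is 5.

Order 5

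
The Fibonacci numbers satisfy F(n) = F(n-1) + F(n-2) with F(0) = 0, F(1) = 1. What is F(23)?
Computing the sequence terms:
0, 1, 1, 2, 3, 5, 8, 13, 21, 34, 55, 89, 144, 233, 377, 610, 987, 1597, 2584, 4181, 6765, 10946, 17711, 28657

28657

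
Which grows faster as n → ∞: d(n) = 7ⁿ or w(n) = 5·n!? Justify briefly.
Comparing growth rates:
Growth-rate hierarchy: log n ≺ any polynomial ≺ any exponential cⁿ (c>1) ≺ n! ≺ nⁿ.
factorial dominates exponential base 7 asymptotically.

w(n) grows faster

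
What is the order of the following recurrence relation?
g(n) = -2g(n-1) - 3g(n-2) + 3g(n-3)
The order is the largest lag k for which g(n-k) appears. Here the deepest term is g(n-3), so the order is 3.

Order 3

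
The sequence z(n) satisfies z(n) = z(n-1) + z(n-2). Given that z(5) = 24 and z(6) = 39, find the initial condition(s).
Work backwards using z(k) = z(k+2) - z(k+1):
z(4) = z(6) - z(5) = 39 - 24 = 15
z(3) = z(5) - z(4) = 24 - 15 = 9
z(2) = z(4) - z(3) = 15 - 9 = 6
z(1) = z(3) - z(2) = 9 - 6 = 3
z(0) = z(2) - z(1) = 6 - 3 = 3

z(0) = 3, z(1) = 3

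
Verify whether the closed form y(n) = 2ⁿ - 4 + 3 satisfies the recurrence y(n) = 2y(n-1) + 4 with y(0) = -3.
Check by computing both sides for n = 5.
From the recurrence with y(0) = -3:
  y(0) = -3, y(1) = -2, y(2) = 0, y(3) = 4, y(4) = 12, y(5) = 28
  so the recurrence gives y(5) = 28.
From the proposed closed form y(n) = 2ⁿ - 4 + 3:
  y(5) = 31.
The recurrence gives 28 but the closed form gives 31, so the closed form does not satisfy the recurrence.

No, the closed form is incorrect.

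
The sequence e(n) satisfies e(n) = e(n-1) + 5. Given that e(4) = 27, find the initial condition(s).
e(4) = e(0) + 4·5, so e(0) = 27 - 20 = 7.

e(0) = 7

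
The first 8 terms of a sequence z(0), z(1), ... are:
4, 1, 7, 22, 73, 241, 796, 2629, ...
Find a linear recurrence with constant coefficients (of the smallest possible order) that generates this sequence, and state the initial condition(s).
Look for the lowest-order linear relation among consecutive terms.
Observation: z(n) - 3·z(n-1) - (1)·z(n-2) = 0 holds for the shown terms, and no order-1 relation z(n) = α·z(n-1) + β fits.
Check at n=3: 3·7 + (1)·1 = 22. ✓

z(n) = 3z(n-1) + z(n-2), z(0) = 4, z(1) = 1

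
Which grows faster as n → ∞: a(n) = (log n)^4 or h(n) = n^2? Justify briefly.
Comparing growth rates:
Growth-rate hierarchy: log n ≺ any polynomial ≺ any exponential cⁿ (c>1) ≺ n! ≺ nⁿ.
polynomial degree 2 dominates polylogarithmic (log n)^4 asymptotically.

h(n) grows faster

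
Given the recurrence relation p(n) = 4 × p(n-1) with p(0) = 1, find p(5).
Computing step by step:
p(0) = 1
p(1) = 4 × 1 = 4
p(2) = 4 × 4 = 16
p(3) = 4 × 16 = 64
p(4) = 4 × 64 = 256
p(5) = 4 × 256 = 1024

1024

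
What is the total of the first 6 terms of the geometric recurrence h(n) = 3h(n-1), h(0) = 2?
Computing the sequence terms: 2, 6, 18, 54, 162, 486
Adding these values together:

728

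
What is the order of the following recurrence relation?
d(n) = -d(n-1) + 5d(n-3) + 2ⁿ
The order is the largest lag k for which d(n-k) appears. Here the deepest term is d(n-3) (the 2ⁿ term is non-homogeneous and does not affect the order), so the order is 3.

Order 3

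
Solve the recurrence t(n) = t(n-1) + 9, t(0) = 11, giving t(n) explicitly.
Recurrence: t(n) = t(n-1) + 9, initial: t(0) = 11.
Each step adds 9, so t(n) = t(0) + 9n = 9n + 11.

t(n) = 9n + 11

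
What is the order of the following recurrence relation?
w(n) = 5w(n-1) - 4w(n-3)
The order is the largest lag k for which w(n-k) appears. Here the deepest term is w(n-3), so the order is 3.

Order 3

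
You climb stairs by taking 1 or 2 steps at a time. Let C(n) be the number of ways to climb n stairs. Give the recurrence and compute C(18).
Condition on the size of the last step (1 to 2): before it there were n-1, …, n-2 stairs climbed, and these cases are disjoint, so C(n) = C(n-1) + C(n-2) (Fibonacci-type sequence).
Initial conditions by direct count (compositions of i into parts ≤ 2): C(1) = 1; C(2) = 2.
Iterating the recurrence: C(3) = 3, C(4) = 5, C(5) = 8, C(6) = 13, C(7) = 21, C(8) = 34, C(9) = 55, C(10) = 89, C(11) = 144, C(12) = 233, C(13) = 377, C(14) = 610, C(15) = 987, C(16) = 1597, C(17) = 2584, C(18) = 4181.

C(n) = C(n-1) + C(n-2), C(1) = 1, C(2) = 2; C(18) = 4181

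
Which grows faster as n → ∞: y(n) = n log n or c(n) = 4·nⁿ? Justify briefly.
Comparing growth rates:
Growth-rate hierarchy: log n ≺ any polynomial ≺ any exponential cⁿ (c>1) ≺ n! ≺ nⁿ.
super-exponential nⁿ dominates polynomial degree 1 (with log factor) asymptotically.

c(n) grows faster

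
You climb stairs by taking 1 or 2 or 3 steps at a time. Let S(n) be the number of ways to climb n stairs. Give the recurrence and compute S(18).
Condition on the size of the last step (1 to 3): before it there were n-1, …, n-3 stairs climbed, and these cases are disjoint, so S(n) = S(n-1) + S(n-2) + S(n-3) (order-3 linear recurrence).
Initial conditions by direct count (compositions of i into parts ≤ 3): S(1) = 1; S(2) = 2; S(3) = 4.
Iterating the recurrence: S(4) = 7, S(5) = 13, S(6) = 24, S(7) = 44, S(8) = 81, S(9) = 149, S(10) = 274, S(11) = 504, S(12) = 927, S(13) = 1705, S(14) = 3136, S(15) = 5768, S(16) = 10609, S(17) = 19513, S(18) = 35890.

S(n) = S(n-1) + S(n-2) + S(n-3), S(1) = 1, S(2) = 2, S(3) = 4; S(18) = 35890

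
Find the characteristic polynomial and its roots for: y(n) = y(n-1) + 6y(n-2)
Substitute y(n) = rⁿ and divide through by rⁿ⁻²: r² - r - 6 = 0
Factor: (r - 3)(r + 2) = 0, so r = 3, -2.
General solution: y(n) = A·3ⁿ + B·(-2)ⁿ

Characteristic: r² - r - 6 = 0, Roots: r = 3, -2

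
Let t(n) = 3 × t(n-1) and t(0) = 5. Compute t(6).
Computing step by step:
t(0) = 5
t(1) = 3 × 5 = 15
t(2) = 3 × 15 = 45
t(3) = 3 × 45 = 135
t(4) = 3 × 135 = 405
t(5) = 3 × 405 = 1215
t(6) = 3 × 1215 = 3645

3645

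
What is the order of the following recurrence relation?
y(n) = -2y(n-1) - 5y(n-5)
The order is the largest lag k for which y(n-k) appears. Here the deepest term is y(n-5), so the order is 5.

Order 5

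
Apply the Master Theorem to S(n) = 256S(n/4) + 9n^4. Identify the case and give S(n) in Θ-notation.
Master Theorem template: S(n) = a·S(n/b) + f(n).
Here: a=256, b=4, f(n)=9n^4
Compute log_b(a) = log_4(256) = 4.
f(n) = 9n^4 = Θ(n^4). Case 2: S(n) = Θ(n^4 log n).

Case 2: S(n) = Θ(n^4 log n)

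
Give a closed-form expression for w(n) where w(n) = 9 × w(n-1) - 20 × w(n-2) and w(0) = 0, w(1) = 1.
Recurrence: w(n) = 9 × w(n-1) - 20 × w(n-2), initial: w(0) = 0, w(1) = 1.
Characteristic equation: r² - 9r + 20 = 0, which factors as (r - 5)(r - 4) = 0, so r = 5, 4. General solution w(n) = A·5ⁿ + B·4ⁿ. From w(0) = 0: A + B = 0. From w(1) = 1: 5A + 4B = 1. Solving gives A = 1, B = -1.

w(n) = 5ⁿ - 4ⁿ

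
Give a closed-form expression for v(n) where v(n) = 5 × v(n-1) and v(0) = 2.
Recurrence: v(n) = 5 × v(n-1), initial: v(0) = 2.
Each term is 5 times the previous, so this is geometric with ratio 5. After n steps: v(n) = v(0)·5ⁿ = 2·5ⁿ.

v(n) = 2·5ⁿ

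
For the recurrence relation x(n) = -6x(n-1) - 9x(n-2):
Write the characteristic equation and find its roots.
Substitute x(n) = rⁿ and divide through by rⁿ⁻²: r² + 6r + 9 = 0
Factor: (r + 3)² = 0, so r = -3 (double root).
General solution: x(n) = (A + Bn)·(-3)ⁿ

Characteristic: r² + 6r + 9 = 0, Roots: r = -3 (double root)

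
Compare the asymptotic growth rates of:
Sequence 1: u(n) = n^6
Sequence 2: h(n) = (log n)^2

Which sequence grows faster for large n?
Comparing growth rates:
Growth-rate hierarchy: log n ≺ any polynomial ≺ any exponential cⁿ (c>1) ≺ n! ≺ nⁿ.
polynomial degree 6 dominates polylogarithmic (log n)^2 asymptotically.

u(n) grows faster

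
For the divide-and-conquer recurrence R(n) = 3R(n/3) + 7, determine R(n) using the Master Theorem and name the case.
Master Theorem template: R(n) = a·R(n/b) + f(n).
Here: a=3, b=3, f(n)=7
Compute log_b(a) = log_3(3) = 1.
f(n) = 7 = O(n^(1-ε)) with ε = 1. Case 1: R(n) = Θ(n^log_b(a)) = Θ(n).

Case 1: R(n) = Θ(n)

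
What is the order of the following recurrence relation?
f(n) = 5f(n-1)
The order is the largest lag k for which f(n-k) appears. Here the deepest term is f(n-1), so the order is 1.

Order 1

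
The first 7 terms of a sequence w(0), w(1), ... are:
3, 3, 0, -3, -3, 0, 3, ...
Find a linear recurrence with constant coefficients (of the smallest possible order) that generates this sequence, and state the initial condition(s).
Look for the lowest-order linear relation among consecutive terms.
Observation: w(n) - 1·w(n-1) - (-1)·w(n-2) = 0 holds for the shown terms, and no order-1 relation w(n) = α·w(n-1) + β fits.
Check at n=3: 1·0 + (-1)·3 = -3. ✓

w(n) = w(n-1) - w(n-2), w(0) = 3, w(1) = 3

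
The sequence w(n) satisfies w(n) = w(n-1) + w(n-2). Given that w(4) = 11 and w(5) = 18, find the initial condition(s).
Work backwards using w(k) = w(k+2) - w(k+1):
w(3) = w(5) - w(4) = 18 - 11 = 7
w(2) = w(4) - w(3) = 11 - 7 = 4
w(1) = w(3) - w(2) = 7 - 4 = 3
w(0) = w(2) - w(1) = 4 - 3 = 1

w(0) = 1, w(1) = 3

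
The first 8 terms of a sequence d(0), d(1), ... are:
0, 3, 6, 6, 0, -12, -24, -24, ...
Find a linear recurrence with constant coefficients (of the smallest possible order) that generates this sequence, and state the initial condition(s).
Look for the lowest-order linear relation among consecutive terms.
Observation: d(n) - 2·d(n-1) - (-2)·d(n-2) = 0 holds for the shown terms, and no order-1 relation d(n) = α·d(n-1) + β fits.
Check at n=3: 2·6 + (-2)·3 = 6. ✓

d(n) = 2d(n-1) - 2d(n-2), d(0) = 0, d(1) = 3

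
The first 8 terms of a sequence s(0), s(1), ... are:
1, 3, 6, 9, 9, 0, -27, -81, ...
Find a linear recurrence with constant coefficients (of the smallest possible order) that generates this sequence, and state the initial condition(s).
Look for the lowest-order linear relation among consecutive terms.
Observation: s(n) - 3·s(n-1) - (-3)·s(n-2) = 0 holds for the shown terms, and no order-1 relation s(n) = α·s(n-1) + β fits.
Check at n=3: 3·6 + (-3)·3 = 9. ✓

s(n) = 3s(n-1) - 3s(n-2), s(0) = 1, s(1) = 3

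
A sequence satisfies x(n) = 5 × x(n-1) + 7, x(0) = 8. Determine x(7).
Computing step by step:
x(0) = 8
x(1) = 5 × 8 + 7 = 47
x(2) = 5 × 47 + 7 = 242
x(3) = 5 × 242 + 7 = 1217
x(4) = 5 × 1217 + 7 = 6092
x(5) = 5 × 6092 + 7 = 30467
x(6) = 5 × 30467 + 7 = 152342
x(7) = 5 × 152342 + 7 = 761717

761717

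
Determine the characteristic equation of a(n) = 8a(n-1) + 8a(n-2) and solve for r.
Substitute a(n) = rⁿ and divide through by rⁿ⁻²: r² - 8r - 8 = 0
Discriminant: 8² + 4·8 = 96, not a perfect square, so by the quadratic formula r = (8 ± √96)/2.
General solution: a(n) = A·r₁ⁿ + B·r₂ⁿ where r₁,r₂ = (8 ± √96)/2

Characteristic: r² - 8r - 8 = 0, Roots: r = (8 ± √96)/2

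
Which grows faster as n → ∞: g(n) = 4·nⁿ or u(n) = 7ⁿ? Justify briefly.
Comparing growth rates:
Growth-rate hierarchy: log n ≺ any polynomial ≺ any exponential cⁿ (c>1) ≺ n! ≺ nⁿ.
super-exponential nⁿ dominates exponential base 7 asymptotically.

g(n) grows faster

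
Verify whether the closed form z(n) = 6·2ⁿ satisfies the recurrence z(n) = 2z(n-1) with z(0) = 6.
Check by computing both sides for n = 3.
From the recurrence with z(0) = 6:
  z(0) = 6, z(1) = 12, z(2) = 24, z(3) = 48
  so the recurrence gives z(3) = 48.
From the proposed closed form z(n) = 6·2ⁿ:
  z(3) = 48.
Both sides give 48 at n = 3, and the initial condition(s) match, so the closed form is consistent.

Yes, the closed form is correct.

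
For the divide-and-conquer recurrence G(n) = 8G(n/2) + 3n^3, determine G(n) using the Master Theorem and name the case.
Master Theorem template: G(n) = a·G(n/b) + f(n).
Here: a=8, b=2, f(n)=3n^3
Compute log_b(a) = log_2(8) = 3.
f(n) = 3n^3 = Θ(n^3). Case 2: G(n) = Θ(n^3 log n).

Case 2: G(n) = Θ(n^3 log n)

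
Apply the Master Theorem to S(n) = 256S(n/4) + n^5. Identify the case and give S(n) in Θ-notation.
Master Theorem template: S(n) = a·S(n/b) + f(n).
Here: a=256, b=4, f(n)=n^5
Compute log_b(a) = log_4(256) = 4.
f(n) = n^5 = Ω(n^(4+ε)) with ε = 1, and the regularity condition holds (a·f(n/b) = (a/b^5)·f(n) with a/b^5 = 4^-1 < 1). Case 3: S(n) = Θ(f(n)) = Θ(n^5).

Case 3: S(n) = Θ(n^5)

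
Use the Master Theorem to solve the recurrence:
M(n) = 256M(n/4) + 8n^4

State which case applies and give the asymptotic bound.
Master Theorem template: M(n) = a·M(n/b) + f(n).
Here: a=256, b=4, f(n)=8n^4
Compute log_b(a) = log_4(256) = 4.
f(n) = 8n^4 = Θ(n^4). Case 2: M(n) = Θ(n^4 log n).

Case 2: M(n) = Θ(n^4 log n)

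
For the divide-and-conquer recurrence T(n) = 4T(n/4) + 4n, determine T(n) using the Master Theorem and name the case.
Master Theorem template: T(n) = a·T(n/b) + f(n).
Here: a=4, b=4, f(n)=4n
Compute log_b(a) = log_4(4) = 1.
f(n) = 4n = Θ(n). Case 2: T(n) = Θ(n log n).

Case 2: T(n) = Θ(n log n)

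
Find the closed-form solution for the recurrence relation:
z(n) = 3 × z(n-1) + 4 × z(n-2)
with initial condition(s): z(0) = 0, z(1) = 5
Recurrence: z(n) = 3 × z(n-1) + 4 × z(n-2), initial: z(0) = 0, z(1) = 5.
Characteristic equation: r² - 3r - 4 = 0, which factors as (r - 4)(r + 1) = 0, so r = 4, -1. General solution z(n) = A·4ⁿ + B·(-1)ⁿ. From z(0) = 0: A + B = 0. From z(1) = 5: 4A - 1B = 5. Solving gives A = 1, B = -1.

z(n) = 4ⁿ - (-1)ⁿ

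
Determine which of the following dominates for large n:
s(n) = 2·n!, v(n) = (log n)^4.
Comparing growth rates:
Growth-rate hierarchy: log n ≺ any polynomial ≺ any exponential cⁿ (c>1) ≺ n! ≺ nⁿ.
factorial dominates polylogarithmic (log n)^4 asymptotically.

s(n) grows faster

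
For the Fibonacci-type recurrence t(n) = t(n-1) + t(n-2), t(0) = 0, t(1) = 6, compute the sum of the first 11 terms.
Computing the sequence terms: 0, 6, 6, 12, 18, 30, 48, 78, 126, 204, 330
Adding these values together:

858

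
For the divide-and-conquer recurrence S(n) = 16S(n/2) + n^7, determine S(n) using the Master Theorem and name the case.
Master Theorem template: S(n) = a·S(n/b) + f(n).
Here: a=16, b=2, f(n)=n^7
Compute log_b(a) = log_2(16) = 4.
f(n) = n^7 = Ω(n^(4+ε)) with ε = 3, and the regularity condition holds (a·f(n/b) = (a/b^7)·f(n) with a/b^7 = 2^-3 < 1). Case 3: S(n) = Θ(f(n)) = Θ(n^7).

Case 3: S(n) = Θ(n^7)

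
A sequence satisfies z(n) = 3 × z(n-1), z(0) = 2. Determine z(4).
Computing step by step:
z(0) = 2
z(1) = 3 × 2 = 6
z(2) = 3 × 6 = 18
z(3) = 3 × 18 = 54
z(4) = 3 × 54 = 162

162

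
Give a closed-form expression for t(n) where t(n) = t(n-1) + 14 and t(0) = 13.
Recurrence: t(n) = t(n-1) + 14, initial: t(0) = 13.
Each step adds 14, so t(n) = t(0) + 14n = 14n + 13.

t(n) = 14n + 13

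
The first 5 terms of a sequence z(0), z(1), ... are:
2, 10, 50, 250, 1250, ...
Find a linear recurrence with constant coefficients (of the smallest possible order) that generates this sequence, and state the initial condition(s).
Look for the lowest-order linear relation among consecutive terms.
Observation: each term is 5× the previous.
Check at n=2: 5·10 = 50. ✓

z(n) = 5 × z(n-1), z(0) = 2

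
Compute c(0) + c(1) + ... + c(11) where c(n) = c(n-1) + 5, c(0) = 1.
Computing the sequence terms: 1, 6, 11, 16, 21, 26, 31, 36, 41, 46, 51, 56
Adding these values together:

342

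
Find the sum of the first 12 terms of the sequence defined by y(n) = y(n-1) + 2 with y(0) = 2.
Computing the sequence terms: 2, 4, 6, 8, 10, 12, 14, 16, 18, 20, 22, 24
Adding these values together:

156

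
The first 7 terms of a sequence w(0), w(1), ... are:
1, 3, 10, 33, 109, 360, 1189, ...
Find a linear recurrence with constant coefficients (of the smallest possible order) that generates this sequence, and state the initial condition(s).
Look for the lowest-order linear relation among consecutive terms.
Observation: w(n) - 3·w(n-1) - (1)·w(n-2) = 0 holds for the shown terms, and no order-1 relation w(n) = α·w(n-1) + β fits.
Check at n=3: 3·10 + (1)·3 = 33. ✓

w(n) = 3w(n-1) + w(n-2), w(0) = 1, w(1) = 3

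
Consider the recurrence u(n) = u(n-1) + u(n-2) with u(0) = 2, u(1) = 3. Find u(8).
Computing the sequence terms:
2, 3, 5, 8, 13, 21, 34, 55, 89

89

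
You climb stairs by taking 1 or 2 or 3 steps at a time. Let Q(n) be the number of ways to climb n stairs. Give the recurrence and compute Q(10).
Condition on the size of the last step (1 to 3): before it there were n-1, …, n-3 stairs climbed, and these cases are disjoint, so Q(n) = Q(n-1) + Q(n-2) + Q(n-3) (order-3 linear recurrence).
Initial conditions by direct count (compositions of i into parts ≤ 3): Q(1) = 1; Q(2) = 2; Q(3) = 4.
Iterating the recurrence: Q(4) = 7, Q(5) = 13, Q(6) = 24, Q(7) = 44, Q(8) = 81, Q(9) = 149, Q(10) = 274.

Q(n) = Q(n-1) + Q(n-2) + Q(n-3), Q(1) = 1, Q(2) = 2, Q(3) = 4; Q(10) = 274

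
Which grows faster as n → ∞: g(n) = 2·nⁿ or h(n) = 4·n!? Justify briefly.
Comparing growth rates:
Growth-rate hierarchy: log n ≺ any polynomial ≺ any exponential cⁿ (c>1) ≺ n! ≺ nⁿ.
super-exponential nⁿ dominates factorial asymptotically.

g(n) grows faster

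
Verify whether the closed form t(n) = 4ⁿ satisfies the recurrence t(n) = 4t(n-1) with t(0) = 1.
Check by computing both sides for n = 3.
From the recurrence with t(0) = 1:
  t(0) = 1, t(1) = 4, t(2) = 16, t(3) = 64
  so the recurrence gives t(3) = 64.
From the proposed closed form t(n) = 4ⁿ:
  t(3) = 64.
Both sides give 64 at n = 3, and the initial condition(s) match, so the closed form is consistent.

Yes, the closed form is correct.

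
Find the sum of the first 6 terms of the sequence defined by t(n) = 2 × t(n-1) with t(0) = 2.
Computing the sequence terms: 2, 4, 8, 16, 32, 64
Adding these values together:

126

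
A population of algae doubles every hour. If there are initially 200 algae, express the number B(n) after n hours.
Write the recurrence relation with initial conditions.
Each hour multiplies the count by 2, so the count after n hours depends only on the count after n-1 hours: B(n) = 2 × B(n-1). The starting count gives B(0) = 200.
Unrolling n times gives the closed form B(n) = 200 × 2ⁿ.

B(n) = 2 × B(n-1), B(0) = 200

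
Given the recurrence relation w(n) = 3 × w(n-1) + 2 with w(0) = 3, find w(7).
Computing step by step:
w(0) = 3
w(1) = 3 × 3 + 2 = 11
w(2) = 3 × 11 + 2 = 35
w(3) = 3 × 35 + 2 = 107
w(4) = 3 × 107 + 2 = 323
w(5) = 3 × 323 + 2 = 971
w(6) = 3 × 971 + 2 = 2915
w(7) = 3 × 2915 + 2 = 8747

8747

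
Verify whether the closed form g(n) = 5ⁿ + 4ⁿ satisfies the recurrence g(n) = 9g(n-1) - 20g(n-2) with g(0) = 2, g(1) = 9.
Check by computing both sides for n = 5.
From the recurrence with g(0) = 2, g(1) = 9:
  g(0) = 2, g(1) = 9, g(2) = 41, g(3) = 189, g(4) = 881, g(5) = 4149
  so the recurrence gives g(5) = 4149.
From the proposed closed form g(n) = 5ⁿ + 4ⁿ:
  g(5) = 4149.
Both sides give 4149 at n = 5, and the initial condition(s) match, so the closed form is consistent.

Yes, the closed form is correct.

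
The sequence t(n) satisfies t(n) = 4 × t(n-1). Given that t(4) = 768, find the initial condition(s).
In general t(n) = 4ⁿ · t(0). At n = 4: t(0) = t(4) / 4^4 = 768 / 256 = 3.

t(0) = 3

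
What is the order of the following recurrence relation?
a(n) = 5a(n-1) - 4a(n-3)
The order is the largest lag k for which a(n-k) appears. Here the deepest term is a(n-3), so the order is 3.

Order 3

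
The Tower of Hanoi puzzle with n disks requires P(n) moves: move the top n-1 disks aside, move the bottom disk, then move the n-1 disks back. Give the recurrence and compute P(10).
Moving n disks = move the top n-1 disks aside (P(n-1) moves) + move the largest disk (1 move) + move the n-1 disks back on top (P(n-1) moves), so P(n) = 2P(n-1) + 1, with P(1) = 1 (a single disk takes one move).
First terms: 1, 3, 7, 15, 31, 63, … — each is one less than a power of 2. Indeed P(n) + 1 = 2(P(n-1) + 1) with P(1) + 1 = 2, so P(n) + 1 = 2ⁿ and P(n) = 2ⁿ - 1.
Hence P(10) = 2^10 - 1 = 1024 - 1 = 1023.

P(n) = 2P(n-1) + 1, P(1) = 1; P(10) = 1023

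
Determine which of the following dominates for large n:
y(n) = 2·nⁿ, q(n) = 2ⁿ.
Comparing growth rates:
Growth-rate hierarchy: log n ≺ any polynomial ≺ any exponential cⁿ (c>1) ≺ n! ≺ nⁿ.
super-exponential nⁿ dominates exponential base 2 asymptotically.

y(n) grows faster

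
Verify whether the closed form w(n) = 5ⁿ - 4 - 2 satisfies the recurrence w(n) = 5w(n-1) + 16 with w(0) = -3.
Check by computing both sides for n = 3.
From the recurrence with w(0) = -3:
  w(0) = -3, w(1) = 1, w(2) = 21, w(3) = 121
  so the recurrence gives w(3) = 121.
From the proposed closed form w(n) = 5ⁿ - 4 - 2:
  w(3) = 119.
The recurrence gives 121 but the closed form gives 119, so the closed form does not satisfy the recurrence.

No, the closed form is incorrect.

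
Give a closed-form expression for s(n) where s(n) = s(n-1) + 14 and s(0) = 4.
Recurrence: s(n) = s(n-1) + 14, initial: s(0) = 4.
Each step adds 14, so s(n) = s(0) + 14n = 14n + 4.

s(n) = 14n + 4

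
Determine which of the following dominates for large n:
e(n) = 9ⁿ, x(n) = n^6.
Comparing growth rates:
Growth-rate hierarchy: log n ≺ any polynomial ≺ any exponential cⁿ (c>1) ≺ n! ≺ nⁿ.
exponential base 9 dominates polynomial degree 6 asymptotically.

e(n) grows faster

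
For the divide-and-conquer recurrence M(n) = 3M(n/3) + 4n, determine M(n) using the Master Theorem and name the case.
Master Theorem template: M(n) = a·M(n/b) + f(n).
Here: a=3, b=3, f(n)=4n
Compute log_b(a) = log_3(3) = 1.
f(n) = 4n = Θ(n). Case 2: M(n) = Θ(n log n).

Case 2: M(n) = Θ(n log n)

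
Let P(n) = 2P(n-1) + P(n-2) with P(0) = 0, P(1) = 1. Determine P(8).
Computing the sequence terms:
0, 1, 2, 5, 12, 29, 70, 169, 408

408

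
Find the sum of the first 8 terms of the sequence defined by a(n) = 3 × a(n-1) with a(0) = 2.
Computing the sequence terms: 2, 6, 18, 54, 162, 486, 1458, 4374
Adding these values together:

6560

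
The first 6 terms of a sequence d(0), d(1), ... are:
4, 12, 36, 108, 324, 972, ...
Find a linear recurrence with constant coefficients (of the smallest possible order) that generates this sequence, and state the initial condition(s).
Look for the lowest-order linear relation among consecutive terms.
Observation: each term is 3× the previous.
Check at n=2: 3·12 = 36. ✓

d(n) = 3 × d(n-1), d(0) = 4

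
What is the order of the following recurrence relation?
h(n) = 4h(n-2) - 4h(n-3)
The order is the largest lag k for which h(n-k) appears. Here the deepest term is h(n-3), so the order is 3.

Order 3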